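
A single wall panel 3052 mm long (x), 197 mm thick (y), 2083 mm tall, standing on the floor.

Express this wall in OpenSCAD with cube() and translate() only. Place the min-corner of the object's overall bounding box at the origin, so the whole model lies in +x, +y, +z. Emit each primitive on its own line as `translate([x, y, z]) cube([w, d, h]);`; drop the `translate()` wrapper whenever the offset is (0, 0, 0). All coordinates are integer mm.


cube([3052, 197, 2083]);


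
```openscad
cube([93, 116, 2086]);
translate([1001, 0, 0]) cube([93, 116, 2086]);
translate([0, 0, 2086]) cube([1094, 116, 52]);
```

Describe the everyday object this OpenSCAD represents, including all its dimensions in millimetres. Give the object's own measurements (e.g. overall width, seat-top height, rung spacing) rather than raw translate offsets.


A door frame. The clear opening is 908 mm wide and 2086 mm high. Two 93 mm wide jambs, 116 mm deep, stand either side of the opening from the floor to the top of the opening. A 52 mm thick head sits across the top of both jambs, spanning the full outside width of the frame.


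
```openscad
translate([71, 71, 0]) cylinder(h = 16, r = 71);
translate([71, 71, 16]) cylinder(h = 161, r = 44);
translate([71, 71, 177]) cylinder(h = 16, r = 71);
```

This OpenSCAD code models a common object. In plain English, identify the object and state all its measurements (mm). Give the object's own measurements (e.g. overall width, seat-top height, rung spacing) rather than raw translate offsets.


A spool: two coaxial disc flanges of radius 71 mm and thickness 16 mm, joined by a core cylinder of radius 44 mm and height 161 mm. The lower flange rests on z = 0 and the three cylinders share a vertical axis.


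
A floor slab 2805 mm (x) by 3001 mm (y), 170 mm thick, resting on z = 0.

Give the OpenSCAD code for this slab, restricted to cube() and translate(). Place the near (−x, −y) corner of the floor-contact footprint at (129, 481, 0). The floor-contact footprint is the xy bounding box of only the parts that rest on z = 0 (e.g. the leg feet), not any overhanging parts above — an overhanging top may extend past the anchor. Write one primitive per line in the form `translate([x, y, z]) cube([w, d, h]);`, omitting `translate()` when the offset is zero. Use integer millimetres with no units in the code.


translate([129, 481, 0]) cube([2805, 3001, 170]);


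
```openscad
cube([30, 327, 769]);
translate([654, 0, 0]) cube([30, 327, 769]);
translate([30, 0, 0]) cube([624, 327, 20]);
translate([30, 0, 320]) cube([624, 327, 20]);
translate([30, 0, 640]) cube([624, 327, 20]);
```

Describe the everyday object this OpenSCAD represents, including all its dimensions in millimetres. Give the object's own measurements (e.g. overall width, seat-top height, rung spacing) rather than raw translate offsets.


An open bookshelf. Two side panels, each 30 mm thick, 327 mm deep and 769 mm tall, stand 684 mm apart (outside-to-outside). Between them sit 3 shelves, each 20 mm thick and 327 mm deep, spanning the full gap between the sides. The bottom shelf rests on the floor (its underside at z = 0) and the clear gap between one shelf's top and the next shelf's underside is 300 mm.


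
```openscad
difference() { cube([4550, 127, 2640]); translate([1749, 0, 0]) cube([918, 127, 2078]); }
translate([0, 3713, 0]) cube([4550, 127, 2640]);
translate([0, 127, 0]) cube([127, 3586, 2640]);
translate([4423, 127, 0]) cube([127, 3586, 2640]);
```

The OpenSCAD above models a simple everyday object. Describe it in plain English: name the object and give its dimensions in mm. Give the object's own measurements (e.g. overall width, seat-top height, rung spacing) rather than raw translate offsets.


A single room: four walls, each 2640 mm tall and 127 mm thick, enclosing an outside footprint 4550×3840 mm (x × y), no floor or roof. The front and back walls (−y and +y sides) run the full x-width; the side walls fit between their inner faces. A door opening 918 mm wide and 2078 mm tall is cut through the front wall from the floor up, its −x edge 1749 mm from the wall's −x end.


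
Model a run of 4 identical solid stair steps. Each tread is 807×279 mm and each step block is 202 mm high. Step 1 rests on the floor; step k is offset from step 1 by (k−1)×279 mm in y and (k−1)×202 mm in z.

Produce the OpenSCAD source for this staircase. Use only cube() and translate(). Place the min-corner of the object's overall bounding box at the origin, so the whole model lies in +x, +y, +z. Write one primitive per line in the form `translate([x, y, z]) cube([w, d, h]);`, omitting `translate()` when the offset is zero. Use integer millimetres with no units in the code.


cube([807, 279, 202]);
translate([0, 279, 202]) cube([807, 279, 202]);
translate([0, 558, 404]) cube([807, 279, 202]);
translate([0, 837, 606]) cube([807, 279, 202]);


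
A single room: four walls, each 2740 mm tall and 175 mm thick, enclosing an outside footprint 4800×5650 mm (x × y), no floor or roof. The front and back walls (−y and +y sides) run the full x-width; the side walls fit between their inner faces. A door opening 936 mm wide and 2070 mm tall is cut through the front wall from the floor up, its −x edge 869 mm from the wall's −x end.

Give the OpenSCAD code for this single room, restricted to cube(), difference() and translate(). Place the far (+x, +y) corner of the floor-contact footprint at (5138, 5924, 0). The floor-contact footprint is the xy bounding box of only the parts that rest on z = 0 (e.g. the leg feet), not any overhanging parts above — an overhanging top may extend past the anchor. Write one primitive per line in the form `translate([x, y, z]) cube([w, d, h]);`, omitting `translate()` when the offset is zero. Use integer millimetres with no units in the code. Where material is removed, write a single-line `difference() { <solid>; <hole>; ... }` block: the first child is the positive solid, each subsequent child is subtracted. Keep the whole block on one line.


difference() { translate([338, 274, 0]) cube([4800, 175, 2740]); translate([1207, 274, 0]) cube([936, 175, 2070]); }
translate([338, 5749, 0]) cube([4800, 175, 2740]);
translate([338, 449, 0]) cube([175, 5300, 2740]);
translate([4963, 449, 0]) cube([175, 5300, 2740]);


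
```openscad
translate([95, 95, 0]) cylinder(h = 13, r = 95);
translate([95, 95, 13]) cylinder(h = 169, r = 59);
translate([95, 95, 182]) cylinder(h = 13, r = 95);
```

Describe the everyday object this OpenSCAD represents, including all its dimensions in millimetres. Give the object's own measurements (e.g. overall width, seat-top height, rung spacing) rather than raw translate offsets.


A spool: two coaxial disc flanges of radius 95 mm and thickness 13 mm, joined by a core cylinder of radius 59 mm and height 169 mm. The lower flange rests on z = 0 and the three cylinders share a vertical axis.


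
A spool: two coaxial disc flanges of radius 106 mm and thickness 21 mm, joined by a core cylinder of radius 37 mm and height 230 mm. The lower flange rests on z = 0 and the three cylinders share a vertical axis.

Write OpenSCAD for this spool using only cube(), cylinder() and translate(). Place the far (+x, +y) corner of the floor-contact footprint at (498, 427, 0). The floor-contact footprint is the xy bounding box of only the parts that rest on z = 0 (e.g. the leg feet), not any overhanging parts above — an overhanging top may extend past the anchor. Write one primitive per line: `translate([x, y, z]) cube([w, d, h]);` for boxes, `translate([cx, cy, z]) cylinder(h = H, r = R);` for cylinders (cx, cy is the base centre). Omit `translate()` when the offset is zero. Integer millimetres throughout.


translate([392, 321, 0]) cylinder(h = 21, r = 106);
translate([392, 321, 21]) cylinder(h = 230, r = 37);
translate([392, 321, 251]) cylinder(h = 21, r = 106);


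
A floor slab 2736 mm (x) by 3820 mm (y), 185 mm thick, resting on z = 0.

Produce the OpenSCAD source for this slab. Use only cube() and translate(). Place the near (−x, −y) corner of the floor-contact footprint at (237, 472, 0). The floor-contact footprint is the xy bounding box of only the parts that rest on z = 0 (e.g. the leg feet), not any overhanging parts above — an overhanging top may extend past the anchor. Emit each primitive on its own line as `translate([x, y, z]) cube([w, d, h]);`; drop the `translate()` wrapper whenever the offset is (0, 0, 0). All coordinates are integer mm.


translate([237, 472, 0]) cube([2736, 3820, 185]);


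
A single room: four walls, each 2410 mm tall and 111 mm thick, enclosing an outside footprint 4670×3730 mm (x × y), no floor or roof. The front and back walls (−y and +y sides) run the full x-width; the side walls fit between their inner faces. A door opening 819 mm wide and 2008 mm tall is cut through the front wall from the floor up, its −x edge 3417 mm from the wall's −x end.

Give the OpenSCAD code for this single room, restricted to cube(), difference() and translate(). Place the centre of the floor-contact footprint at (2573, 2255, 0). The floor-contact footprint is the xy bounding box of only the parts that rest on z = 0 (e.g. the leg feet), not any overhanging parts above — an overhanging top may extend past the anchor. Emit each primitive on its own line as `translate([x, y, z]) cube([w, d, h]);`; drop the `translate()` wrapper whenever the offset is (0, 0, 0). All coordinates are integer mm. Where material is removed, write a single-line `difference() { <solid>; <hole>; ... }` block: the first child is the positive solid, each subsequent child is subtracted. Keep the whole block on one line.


difference() { translate([238, 390, 0]) cube([4670, 111, 2410]); translate([3655, 390, 0]) cube([819, 111, 2008]); }
translate([238, 4009, 0]) cube([4670, 111, 2410]);
translate([238, 501, 0]) cube([111, 3508, 2410]);
translate([4797, 501, 0]) cube([111, 3508, 2410]);


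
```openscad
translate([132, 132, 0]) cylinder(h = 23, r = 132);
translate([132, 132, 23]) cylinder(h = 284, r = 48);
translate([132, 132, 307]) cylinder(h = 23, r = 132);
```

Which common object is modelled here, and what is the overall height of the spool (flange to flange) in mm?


A spool. The overall height is 330 mm.

Three coaxial cylinders, large–small–large — a spool. Two 23 mm flanges and a 284 mm core give 23 + 284 + 23 = 330 mm.


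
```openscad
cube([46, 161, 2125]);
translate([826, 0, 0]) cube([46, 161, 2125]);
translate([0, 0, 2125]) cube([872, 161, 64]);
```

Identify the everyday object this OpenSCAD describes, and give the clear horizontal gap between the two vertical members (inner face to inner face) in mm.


A door frame. The clear opening width is 780 mm.

Two 2125 mm tall posts with a header on top — a door frame. The left jamb is 46 mm wide at x = 0; the right jamb starts at x = 826. The clear opening is 826 − 46 = 780 mm.


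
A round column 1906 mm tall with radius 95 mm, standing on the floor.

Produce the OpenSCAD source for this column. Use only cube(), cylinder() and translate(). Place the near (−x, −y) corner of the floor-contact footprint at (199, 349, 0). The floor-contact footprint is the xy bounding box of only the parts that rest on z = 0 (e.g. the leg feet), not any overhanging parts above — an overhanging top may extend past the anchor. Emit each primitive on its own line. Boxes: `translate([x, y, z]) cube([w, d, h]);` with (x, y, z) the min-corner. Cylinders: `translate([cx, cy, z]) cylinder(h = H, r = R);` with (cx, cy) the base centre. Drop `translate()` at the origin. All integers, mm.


translate([294, 444, 0]) cylinder(h = 1906, r = 95);


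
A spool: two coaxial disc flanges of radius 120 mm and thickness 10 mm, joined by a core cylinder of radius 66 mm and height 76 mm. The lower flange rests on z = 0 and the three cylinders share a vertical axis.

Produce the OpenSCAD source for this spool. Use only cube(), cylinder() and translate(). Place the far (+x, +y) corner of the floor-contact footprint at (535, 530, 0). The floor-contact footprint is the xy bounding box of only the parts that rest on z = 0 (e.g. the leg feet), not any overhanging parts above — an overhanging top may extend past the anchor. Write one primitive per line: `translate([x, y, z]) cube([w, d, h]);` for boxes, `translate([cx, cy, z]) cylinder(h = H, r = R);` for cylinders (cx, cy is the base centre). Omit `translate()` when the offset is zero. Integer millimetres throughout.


translate([415, 410, 0]) cylinder(h = 10, r = 120);
translate([415, 410, 10]) cylinder(h = 76, r = 66);
translate([415, 410, 86]) cylinder(h = 10, r = 120);


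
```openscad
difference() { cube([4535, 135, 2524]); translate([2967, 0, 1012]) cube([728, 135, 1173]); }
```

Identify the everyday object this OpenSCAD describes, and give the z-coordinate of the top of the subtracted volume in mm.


A wall with a window opening. The window head height is 2185 mm.

A wall with a rectangular opening subtracted — a window. Sill at z = 1012, opening 1173 mm tall, so the head is at 1012 + 1173 = 2185 mm.


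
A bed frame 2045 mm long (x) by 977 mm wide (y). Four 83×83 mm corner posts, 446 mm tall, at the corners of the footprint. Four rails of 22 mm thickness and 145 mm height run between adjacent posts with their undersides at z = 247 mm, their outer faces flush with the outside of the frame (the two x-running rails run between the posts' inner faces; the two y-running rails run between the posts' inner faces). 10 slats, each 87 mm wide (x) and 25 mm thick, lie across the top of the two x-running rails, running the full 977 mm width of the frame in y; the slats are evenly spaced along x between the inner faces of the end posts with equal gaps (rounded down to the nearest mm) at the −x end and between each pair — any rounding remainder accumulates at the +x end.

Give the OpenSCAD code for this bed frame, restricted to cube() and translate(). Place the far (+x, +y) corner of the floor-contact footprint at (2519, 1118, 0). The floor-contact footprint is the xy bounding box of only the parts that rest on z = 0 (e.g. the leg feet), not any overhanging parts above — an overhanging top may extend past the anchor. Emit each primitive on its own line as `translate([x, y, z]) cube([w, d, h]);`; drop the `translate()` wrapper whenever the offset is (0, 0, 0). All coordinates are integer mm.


translate([474, 141, 0]) cube([83, 83, 446]);
translate([474, 1035, 0]) cube([83, 83, 446]);
translate([2436, 141, 0]) cube([83, 83, 446]);
translate([2436, 1035, 0]) cube([83, 83, 446]);
translate([557, 141, 247]) cube([1879, 22, 145]);
translate([557, 1096, 247]) cube([1879, 22, 145]);
translate([474, 224, 247]) cube([22, 811, 145]);
translate([2497, 224, 247]) cube([22, 811, 145]);
translate([648, 141, 392]) cube([87, 977, 25]);
translate([826, 141, 392]) cube([87, 977, 25]);
translate([1004, 141, 392]) cube([87, 977, 25]);
translate([1182, 141, 392]) cube([87, 977, 25]);
translate([1360, 141, 392]) cube([87, 977, 25]);
translate([1538, 141, 392]) cube([87, 977, 25]);
translate([1716, 141, 392]) cube([87, 977, 25]);
translate([1894, 141, 392]) cube([87, 977, 25]);
translate([2072, 141, 392]) cube([87, 977, 25]);
translate([2250, 141, 392]) cube([87, 977, 25]);


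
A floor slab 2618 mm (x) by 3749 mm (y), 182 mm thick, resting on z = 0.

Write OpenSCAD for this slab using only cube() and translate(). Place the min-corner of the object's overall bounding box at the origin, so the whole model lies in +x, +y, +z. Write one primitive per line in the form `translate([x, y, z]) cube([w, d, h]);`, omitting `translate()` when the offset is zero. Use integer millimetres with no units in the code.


cube([2618, 3749, 182]);


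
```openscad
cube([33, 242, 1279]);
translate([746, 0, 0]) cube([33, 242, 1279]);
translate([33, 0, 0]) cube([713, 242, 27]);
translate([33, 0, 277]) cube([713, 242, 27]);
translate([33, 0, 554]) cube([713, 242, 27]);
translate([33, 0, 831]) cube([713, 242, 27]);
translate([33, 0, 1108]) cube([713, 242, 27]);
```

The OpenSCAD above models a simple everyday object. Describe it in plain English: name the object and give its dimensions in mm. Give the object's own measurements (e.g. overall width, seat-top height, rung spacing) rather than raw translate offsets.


An open bookshelf. Two side panels, each 33 mm thick, 242 mm deep and 1279 mm tall, stand 779 mm apart (outside-to-outside). Between them sit 5 shelves, each 27 mm thick and 242 mm deep, spanning the full gap between the sides. The bottom shelf rests on the floor (its underside at z = 0) and the clear gap between one shelf's top and the next shelf's underside is 250 mm.


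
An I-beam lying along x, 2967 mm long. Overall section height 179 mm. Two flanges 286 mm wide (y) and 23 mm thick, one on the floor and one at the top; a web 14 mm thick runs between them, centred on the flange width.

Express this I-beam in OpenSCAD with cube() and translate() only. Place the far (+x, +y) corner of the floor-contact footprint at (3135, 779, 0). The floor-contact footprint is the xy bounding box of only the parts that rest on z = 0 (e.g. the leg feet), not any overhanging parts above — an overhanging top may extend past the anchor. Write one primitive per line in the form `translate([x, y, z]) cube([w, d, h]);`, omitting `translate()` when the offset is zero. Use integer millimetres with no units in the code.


translate([168, 493, 0]) cube([2967, 286, 23]);
translate([168, 629, 23]) cube([2967, 14, 133]);
translate([168, 493, 156]) cube([2967, 286, 23]);


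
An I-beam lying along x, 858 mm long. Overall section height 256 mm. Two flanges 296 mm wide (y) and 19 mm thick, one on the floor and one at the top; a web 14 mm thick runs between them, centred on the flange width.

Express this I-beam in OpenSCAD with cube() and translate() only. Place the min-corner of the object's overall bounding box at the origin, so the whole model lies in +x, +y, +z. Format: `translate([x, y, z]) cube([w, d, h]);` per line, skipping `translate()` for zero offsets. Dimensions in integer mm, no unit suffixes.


cube([858, 296, 19]);
translate([0, 141, 19]) cube([858, 14, 218]);
translate([0, 0, 237]) cube([858, 296, 19]);


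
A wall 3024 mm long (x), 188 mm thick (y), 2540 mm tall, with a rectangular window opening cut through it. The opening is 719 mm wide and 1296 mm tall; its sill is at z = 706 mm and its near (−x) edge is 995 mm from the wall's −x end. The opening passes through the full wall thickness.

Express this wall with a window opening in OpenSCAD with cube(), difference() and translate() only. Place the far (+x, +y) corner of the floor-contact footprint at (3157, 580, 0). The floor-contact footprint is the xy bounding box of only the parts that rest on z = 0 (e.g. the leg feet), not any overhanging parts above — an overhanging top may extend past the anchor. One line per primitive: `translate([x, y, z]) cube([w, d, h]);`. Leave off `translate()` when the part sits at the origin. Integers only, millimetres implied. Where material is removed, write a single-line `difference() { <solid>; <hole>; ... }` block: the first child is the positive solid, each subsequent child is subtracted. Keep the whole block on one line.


difference() { translate([133, 392, 0]) cube([3024, 188, 2540]); translate([1128, 392, 706]) cube([719, 188, 1296]); }


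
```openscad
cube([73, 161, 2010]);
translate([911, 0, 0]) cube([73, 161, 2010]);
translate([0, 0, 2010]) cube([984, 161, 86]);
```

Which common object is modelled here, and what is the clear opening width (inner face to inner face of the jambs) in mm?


A door frame. The clear opening width is 838 mm.

Two 2010 mm tall posts with a header on top — a door frame. The left jamb is 73 mm wide at x = 0; the right jamb starts at x = 911. The clear opening is 911 − 73 = 838 mm.


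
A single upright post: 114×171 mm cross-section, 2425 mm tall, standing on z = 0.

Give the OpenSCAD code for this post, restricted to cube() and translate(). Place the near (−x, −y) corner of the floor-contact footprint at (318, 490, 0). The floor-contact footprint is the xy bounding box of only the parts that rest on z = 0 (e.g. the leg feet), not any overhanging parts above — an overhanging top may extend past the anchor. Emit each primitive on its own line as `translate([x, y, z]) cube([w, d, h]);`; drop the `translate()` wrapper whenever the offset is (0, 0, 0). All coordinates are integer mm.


translate([318, 490, 0]) cube([114, 171, 2425]);


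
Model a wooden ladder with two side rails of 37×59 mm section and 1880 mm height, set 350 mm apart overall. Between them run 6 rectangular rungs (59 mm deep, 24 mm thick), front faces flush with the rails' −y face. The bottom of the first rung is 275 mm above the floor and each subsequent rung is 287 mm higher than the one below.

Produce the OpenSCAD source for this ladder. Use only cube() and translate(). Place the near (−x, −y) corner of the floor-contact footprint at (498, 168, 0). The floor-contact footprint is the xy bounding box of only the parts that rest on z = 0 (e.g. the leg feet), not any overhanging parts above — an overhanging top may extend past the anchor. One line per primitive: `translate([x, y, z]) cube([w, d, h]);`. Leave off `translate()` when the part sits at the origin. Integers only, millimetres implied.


translate([498, 168, 0]) cube([37, 59, 1880]);
translate([811, 168, 0]) cube([37, 59, 1880]);
translate([535, 168, 275]) cube([276, 59, 24]);
translate([535, 168, 562]) cube([276, 59, 24]);
translate([535, 168, 849]) cube([276, 59, 24]);
translate([535, 168, 1136]) cube([276, 59, 24]);
translate([535, 168, 1423]) cube([276, 59, 24]);
translate([535, 168, 1710]) cube([276, 59, 24]);


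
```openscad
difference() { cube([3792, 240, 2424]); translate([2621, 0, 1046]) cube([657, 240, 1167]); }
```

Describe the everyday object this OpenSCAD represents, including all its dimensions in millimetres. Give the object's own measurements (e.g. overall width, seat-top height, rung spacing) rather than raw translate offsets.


A wall 3792 mm long (x), 240 mm thick (y), 2424 mm tall, with a rectangular window opening cut through it. The opening is 657 mm wide and 1167 mm tall; its sill is at z = 1046 mm and its near (−x) edge is 2621 mm from the wall's −x end. The opening passes through the full wall thickness.


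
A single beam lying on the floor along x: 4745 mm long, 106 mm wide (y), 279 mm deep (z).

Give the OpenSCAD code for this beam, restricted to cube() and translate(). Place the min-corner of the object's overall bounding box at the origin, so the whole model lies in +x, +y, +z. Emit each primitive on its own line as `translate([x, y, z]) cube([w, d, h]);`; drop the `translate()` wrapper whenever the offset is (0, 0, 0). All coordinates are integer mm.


cube([4745, 106, 279]);


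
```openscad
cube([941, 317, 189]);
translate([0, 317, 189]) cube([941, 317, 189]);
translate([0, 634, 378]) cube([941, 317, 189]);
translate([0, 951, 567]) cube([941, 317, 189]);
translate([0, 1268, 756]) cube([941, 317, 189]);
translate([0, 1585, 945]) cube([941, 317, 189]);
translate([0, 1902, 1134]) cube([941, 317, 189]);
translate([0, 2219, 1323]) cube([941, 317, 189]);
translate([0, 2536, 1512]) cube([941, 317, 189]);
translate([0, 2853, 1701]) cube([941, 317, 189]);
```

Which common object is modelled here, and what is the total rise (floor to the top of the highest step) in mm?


A staircase. The total rise is 1890 mm.

10 identical blocks, each offset up and back from the previous — a staircase. Each step is 189 mm tall and there are 10 of them, so the total rise is 10 × 189 = 1890 mm.


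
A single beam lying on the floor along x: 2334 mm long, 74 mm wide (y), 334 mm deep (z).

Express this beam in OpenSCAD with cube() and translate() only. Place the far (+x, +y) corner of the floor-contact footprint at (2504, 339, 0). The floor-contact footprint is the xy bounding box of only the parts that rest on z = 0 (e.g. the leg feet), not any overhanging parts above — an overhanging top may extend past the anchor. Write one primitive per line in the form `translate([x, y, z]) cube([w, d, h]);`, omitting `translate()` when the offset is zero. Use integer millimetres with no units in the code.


translate([170, 265, 0]) cube([2334, 74, 334]);


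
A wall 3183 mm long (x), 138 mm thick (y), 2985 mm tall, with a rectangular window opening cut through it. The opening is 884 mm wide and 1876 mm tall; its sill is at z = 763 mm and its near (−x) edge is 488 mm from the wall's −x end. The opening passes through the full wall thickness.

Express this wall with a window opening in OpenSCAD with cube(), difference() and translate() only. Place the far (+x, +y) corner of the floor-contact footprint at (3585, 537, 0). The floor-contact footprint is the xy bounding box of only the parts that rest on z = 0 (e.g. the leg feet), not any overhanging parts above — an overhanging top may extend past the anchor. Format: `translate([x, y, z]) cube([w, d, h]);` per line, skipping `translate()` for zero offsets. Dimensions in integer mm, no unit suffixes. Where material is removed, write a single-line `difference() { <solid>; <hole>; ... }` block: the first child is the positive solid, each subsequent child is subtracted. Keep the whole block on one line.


difference() { translate([402, 399, 0]) cube([3183, 138, 2985]); translate([890, 399, 763]) cube([884, 138, 1876]); }


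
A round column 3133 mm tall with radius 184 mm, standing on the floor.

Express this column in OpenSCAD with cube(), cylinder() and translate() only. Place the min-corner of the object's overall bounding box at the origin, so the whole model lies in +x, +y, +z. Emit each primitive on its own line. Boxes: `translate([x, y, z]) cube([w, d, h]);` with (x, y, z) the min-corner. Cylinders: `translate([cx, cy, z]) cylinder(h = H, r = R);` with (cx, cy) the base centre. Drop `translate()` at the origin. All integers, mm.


translate([184, 184, 0]) cylinder(h = 3133, r = 184);


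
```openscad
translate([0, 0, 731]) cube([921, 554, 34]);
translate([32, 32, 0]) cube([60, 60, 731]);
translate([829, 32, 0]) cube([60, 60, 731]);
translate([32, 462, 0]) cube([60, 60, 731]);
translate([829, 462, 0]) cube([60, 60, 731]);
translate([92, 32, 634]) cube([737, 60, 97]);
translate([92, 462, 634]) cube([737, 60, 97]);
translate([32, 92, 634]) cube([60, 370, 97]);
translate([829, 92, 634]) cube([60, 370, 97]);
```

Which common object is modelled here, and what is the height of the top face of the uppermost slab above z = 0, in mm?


A table. The table height is 765 mm.

A 921×554×34 slab sits at z = 731 on four 60 mm square posts — a table. The top surface is at 731 + 34 = 765 mm.


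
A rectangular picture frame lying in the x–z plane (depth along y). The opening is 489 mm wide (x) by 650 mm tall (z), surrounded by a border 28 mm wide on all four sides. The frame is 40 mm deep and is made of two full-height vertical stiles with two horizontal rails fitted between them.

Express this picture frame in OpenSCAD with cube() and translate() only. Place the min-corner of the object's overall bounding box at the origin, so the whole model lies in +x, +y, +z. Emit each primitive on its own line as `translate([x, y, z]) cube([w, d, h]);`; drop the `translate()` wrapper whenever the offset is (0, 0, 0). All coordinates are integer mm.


cube([28, 40, 706]);
translate([517, 0, 0]) cube([28, 40, 706]);
translate([28, 0, 0]) cube([489, 40, 28]);
translate([28, 0, 678]) cube([489, 40, 28]);


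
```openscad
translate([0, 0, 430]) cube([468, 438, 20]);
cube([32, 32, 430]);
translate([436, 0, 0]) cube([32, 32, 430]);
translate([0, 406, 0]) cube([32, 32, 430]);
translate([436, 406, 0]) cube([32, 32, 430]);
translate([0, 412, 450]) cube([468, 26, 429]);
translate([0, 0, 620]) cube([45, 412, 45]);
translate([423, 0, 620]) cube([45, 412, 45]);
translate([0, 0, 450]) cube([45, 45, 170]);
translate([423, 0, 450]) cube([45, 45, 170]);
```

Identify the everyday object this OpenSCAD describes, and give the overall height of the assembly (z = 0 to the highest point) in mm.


A chair. The overall height is 879 mm.

A slab on four corner posts with a tall panel at the back — a chair. The seat slab sits at z = 430 with thickness 20, and the 429 mm backrest starts at the seat top, so the overall height is 430 + 20 + 429 = 879 mm.


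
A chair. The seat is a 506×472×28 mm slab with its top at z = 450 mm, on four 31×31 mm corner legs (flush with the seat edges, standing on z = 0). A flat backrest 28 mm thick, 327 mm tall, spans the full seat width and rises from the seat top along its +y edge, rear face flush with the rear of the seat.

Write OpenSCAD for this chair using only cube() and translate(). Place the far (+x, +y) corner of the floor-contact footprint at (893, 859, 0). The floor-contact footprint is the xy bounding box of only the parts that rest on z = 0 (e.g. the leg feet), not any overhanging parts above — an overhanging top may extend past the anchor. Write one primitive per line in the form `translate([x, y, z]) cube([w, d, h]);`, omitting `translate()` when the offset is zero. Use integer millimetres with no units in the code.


translate([387, 387, 422]) cube([506, 472, 28]);
translate([387, 387, 0]) cube([31, 31, 422]);
translate([862, 387, 0]) cube([31, 31, 422]);
translate([387, 828, 0]) cube([31, 31, 422]);
translate([862, 828, 0]) cube([31, 31, 422]);
translate([387, 831, 450]) cube([506, 28, 327]);


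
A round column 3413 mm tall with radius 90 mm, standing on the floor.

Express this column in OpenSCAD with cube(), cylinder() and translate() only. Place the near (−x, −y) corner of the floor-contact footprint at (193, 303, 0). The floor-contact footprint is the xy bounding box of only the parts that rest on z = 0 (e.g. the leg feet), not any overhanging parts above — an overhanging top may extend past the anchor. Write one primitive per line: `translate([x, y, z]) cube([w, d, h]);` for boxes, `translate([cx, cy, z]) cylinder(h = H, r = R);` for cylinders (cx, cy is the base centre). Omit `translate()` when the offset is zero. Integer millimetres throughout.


translate([283, 393, 0]) cylinder(h = 3413, r = 90);


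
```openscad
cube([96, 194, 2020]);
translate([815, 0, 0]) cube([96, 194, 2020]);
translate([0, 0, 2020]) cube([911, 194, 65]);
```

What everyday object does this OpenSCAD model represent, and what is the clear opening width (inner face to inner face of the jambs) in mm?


A door frame. The clear opening width is 719 mm.

Two 2020 mm tall posts with a header on top — a door frame. The left jamb is 96 mm wide at x = 0; the right jamb starts at x = 815. The clear opening is 815 − 96 = 719 mm.


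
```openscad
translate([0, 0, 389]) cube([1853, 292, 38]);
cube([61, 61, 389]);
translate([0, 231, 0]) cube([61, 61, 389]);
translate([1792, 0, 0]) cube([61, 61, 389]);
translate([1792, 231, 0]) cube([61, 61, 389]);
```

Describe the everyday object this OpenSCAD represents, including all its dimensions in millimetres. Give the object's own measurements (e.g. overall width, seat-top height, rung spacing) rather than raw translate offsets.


A bench: a 1853×292 mm seat slab, 38 mm thick, top at z = 427 mm, on four 61×61 mm square legs flush with the seat corners and standing on z = 0.


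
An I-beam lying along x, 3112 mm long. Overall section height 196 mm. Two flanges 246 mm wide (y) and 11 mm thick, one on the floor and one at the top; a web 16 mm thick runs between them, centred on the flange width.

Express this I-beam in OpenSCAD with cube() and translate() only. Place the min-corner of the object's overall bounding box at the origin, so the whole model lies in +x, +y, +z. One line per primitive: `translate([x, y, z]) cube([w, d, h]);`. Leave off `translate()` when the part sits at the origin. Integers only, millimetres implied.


cube([3112, 246, 11]);
translate([0, 115, 11]) cube([3112, 16, 174]);
translate([0, 0, 185]) cube([3112, 246, 11]);


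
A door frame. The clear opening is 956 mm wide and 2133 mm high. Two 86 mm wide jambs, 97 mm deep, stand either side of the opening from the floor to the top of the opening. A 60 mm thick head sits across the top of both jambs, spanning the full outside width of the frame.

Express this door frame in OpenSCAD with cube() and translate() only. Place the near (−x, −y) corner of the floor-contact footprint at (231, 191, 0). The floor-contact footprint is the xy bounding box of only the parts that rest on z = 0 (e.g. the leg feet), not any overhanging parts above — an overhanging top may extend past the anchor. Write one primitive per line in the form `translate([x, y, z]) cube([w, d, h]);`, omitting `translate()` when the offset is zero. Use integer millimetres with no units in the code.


translate([231, 191, 0]) cube([86, 97, 2133]);
translate([1273, 191, 0]) cube([86, 97, 2133]);
translate([231, 191, 2133]) cube([1128, 97, 60]);


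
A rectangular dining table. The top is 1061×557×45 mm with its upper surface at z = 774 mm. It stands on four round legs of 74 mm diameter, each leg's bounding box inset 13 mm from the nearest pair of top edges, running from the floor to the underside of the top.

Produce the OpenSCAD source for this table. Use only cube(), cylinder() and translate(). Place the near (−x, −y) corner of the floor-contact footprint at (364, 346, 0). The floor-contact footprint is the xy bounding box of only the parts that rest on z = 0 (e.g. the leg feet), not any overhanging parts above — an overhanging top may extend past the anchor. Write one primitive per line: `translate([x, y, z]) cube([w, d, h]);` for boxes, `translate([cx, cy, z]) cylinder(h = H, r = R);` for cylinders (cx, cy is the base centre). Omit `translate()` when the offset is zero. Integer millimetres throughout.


translate([351, 333, 729]) cube([1061, 557, 45]);
translate([401, 383, 0]) cylinder(h = 729, r = 37);
translate([1362, 383, 0]) cylinder(h = 729, r = 37);
translate([401, 840, 0]) cylinder(h = 729, r = 37);
translate([1362, 840, 0]) cylinder(h = 729, r = 37);


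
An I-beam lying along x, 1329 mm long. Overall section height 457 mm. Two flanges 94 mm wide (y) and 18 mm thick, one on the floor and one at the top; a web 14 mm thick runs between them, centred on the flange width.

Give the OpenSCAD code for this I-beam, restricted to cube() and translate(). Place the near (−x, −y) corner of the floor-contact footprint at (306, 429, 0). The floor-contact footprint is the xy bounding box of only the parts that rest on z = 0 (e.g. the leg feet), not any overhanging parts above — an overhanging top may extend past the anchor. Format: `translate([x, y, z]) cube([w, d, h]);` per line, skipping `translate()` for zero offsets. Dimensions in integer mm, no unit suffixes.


translate([306, 429, 0]) cube([1329, 94, 18]);
translate([306, 469, 18]) cube([1329, 14, 421]);
translate([306, 429, 439]) cube([1329, 94, 18]);


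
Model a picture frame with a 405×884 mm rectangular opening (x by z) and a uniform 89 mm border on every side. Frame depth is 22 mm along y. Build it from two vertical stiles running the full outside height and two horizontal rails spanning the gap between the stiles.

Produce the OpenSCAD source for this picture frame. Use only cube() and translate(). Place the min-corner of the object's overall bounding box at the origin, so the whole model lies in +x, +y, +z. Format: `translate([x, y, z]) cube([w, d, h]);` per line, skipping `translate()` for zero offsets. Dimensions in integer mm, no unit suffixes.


cube([89, 22, 1062]);
translate([494, 0, 0]) cube([89, 22, 1062]);
translate([89, 0, 0]) cube([405, 22, 89]);
translate([89, 0, 973]) cube([405, 22, 89]);


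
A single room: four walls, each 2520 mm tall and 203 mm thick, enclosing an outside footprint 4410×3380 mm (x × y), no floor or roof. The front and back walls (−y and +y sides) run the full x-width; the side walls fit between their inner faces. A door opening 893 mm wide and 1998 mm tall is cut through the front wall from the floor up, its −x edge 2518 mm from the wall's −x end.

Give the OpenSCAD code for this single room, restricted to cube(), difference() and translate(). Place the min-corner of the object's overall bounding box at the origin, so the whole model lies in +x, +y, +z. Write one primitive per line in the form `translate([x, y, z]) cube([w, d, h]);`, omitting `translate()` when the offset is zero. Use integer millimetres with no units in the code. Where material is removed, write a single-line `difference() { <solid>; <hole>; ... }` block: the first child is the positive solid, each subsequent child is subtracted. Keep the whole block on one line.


difference() { cube([4410, 203, 2520]); translate([2518, 0, 0]) cube([893, 203, 1998]); }
translate([0, 3177, 0]) cube([4410, 203, 2520]);
translate([0, 203, 0]) cube([203, 2974, 2520]);
translate([4207, 203, 0]) cube([203, 2974, 2520]);


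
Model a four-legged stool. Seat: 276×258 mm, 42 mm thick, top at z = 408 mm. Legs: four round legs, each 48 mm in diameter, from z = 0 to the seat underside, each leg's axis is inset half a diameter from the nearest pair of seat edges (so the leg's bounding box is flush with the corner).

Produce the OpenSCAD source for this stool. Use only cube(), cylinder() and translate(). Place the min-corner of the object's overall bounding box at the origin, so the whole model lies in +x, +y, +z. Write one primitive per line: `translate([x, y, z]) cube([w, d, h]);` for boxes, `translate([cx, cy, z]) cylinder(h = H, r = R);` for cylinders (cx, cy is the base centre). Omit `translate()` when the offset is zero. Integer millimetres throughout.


// leg_h = 408 - 42 = 366
translate([0, 0, 366]) cube([276, 258, 42]);
translate([24, 24, 0]) cylinder(h = 366, r = 24);
translate([252, 24, 0]) cylinder(h = 366, r = 24);
translate([24, 234, 0]) cylinder(h = 366, r = 24);
translate([252, 234, 0]) cylinder(h = 366, r = 24);


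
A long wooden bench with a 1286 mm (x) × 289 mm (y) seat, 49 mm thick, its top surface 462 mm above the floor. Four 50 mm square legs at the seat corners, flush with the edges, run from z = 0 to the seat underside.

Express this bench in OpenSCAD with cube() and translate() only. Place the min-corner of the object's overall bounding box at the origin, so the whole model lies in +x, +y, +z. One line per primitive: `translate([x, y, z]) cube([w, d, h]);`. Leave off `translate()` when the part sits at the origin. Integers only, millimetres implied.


translate([0, 0, 413]) cube([1286, 289, 49]);
cube([50, 50, 413]);
translate([0, 239, 0]) cube([50, 50, 413]);
translate([1236, 0, 0]) cube([50, 50, 413]);
translate([1236, 239, 0]) cube([50, 50, 413]);


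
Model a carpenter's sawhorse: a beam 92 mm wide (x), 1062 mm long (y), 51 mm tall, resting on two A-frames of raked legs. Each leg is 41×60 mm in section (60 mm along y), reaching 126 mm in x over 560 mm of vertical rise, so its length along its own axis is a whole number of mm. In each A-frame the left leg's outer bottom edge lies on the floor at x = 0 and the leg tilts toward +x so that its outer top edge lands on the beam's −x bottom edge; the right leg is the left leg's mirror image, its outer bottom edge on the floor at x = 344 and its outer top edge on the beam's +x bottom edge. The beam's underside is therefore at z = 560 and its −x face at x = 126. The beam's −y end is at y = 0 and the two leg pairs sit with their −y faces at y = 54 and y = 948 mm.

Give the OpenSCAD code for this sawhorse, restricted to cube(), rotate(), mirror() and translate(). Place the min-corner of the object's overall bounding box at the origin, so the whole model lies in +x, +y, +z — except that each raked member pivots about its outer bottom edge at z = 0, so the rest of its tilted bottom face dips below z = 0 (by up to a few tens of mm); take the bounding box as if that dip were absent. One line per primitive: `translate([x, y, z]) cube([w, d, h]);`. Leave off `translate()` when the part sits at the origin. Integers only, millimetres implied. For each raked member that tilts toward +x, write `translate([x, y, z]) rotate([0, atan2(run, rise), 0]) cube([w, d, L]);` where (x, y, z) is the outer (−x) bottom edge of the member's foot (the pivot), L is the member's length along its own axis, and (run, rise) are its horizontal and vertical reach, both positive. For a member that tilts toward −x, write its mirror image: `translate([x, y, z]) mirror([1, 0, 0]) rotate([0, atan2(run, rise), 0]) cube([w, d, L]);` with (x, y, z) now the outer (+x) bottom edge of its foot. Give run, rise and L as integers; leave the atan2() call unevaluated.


// leg length = √(126² + 560²) = 574
// right-leg outer foot x = 2·126 + 92 = 344
// beam min-corner = (126, 0, 560)
translate([126, 0, 560]) cube([92, 1062, 51]);
translate([0, 54, 0]) rotate([0, atan2(126, 560), 0]) cube([41, 60, 574]);
translate([344, 54, 0]) mirror([1, 0, 0]) rotate([0, atan2(126, 560), 0]) cube([41, 60, 574]);
translate([0, 948, 0]) rotate([0, atan2(126, 560), 0]) cube([41, 60, 574]);
translate([344, 948, 0]) mirror([1, 0, 0]) rotate([0, atan2(126, 560), 0]) cube([41, 60, 574]);
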